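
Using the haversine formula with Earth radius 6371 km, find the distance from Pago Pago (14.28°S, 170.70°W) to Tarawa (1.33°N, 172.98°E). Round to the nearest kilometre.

2499 km

Δλ = 172.98 − -170.70 = 343.68°; wrapped into (−180°, 180°]: -16.32°.
Δφ = 1.33 − -14.28 = 15.61°.
a = sin²(Δφ/2) + cos φ₁ · cos φ₂ · sin²(Δλ/2) = 0.037961.
c = 2·atan2(√a, √(1−a)) = 0.39218 rad → d = 6371·c ≈ 2498.57 km.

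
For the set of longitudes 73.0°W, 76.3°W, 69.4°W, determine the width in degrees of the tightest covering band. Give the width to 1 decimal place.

6.9°

Sort the longitudes: -76.3°, -73.0°, -69.4°.
Eastward gaps between consecutive values (wrapping around): 3.3°, 3.6°, 353.1°.
Largest gap = 353.1° ⇒ minimal covering band is its complement: 360° − 353.1° = 6.9°.
Band runs from -76.3° eastward to -69.4°.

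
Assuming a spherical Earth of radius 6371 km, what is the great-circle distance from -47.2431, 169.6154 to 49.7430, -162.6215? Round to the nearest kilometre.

11110 km

Δλ = -162.6215 − 169.6154 = -332.2369°; wrapped into (−180°, 180°]: 27.7631°.
Δφ = 49.7430 − -47.2431 = 96.9861°.
a = sin²(Δφ/2) + cos φ₁ · cos φ₂ · sin²(Δλ/2) = 0.586066.
c = 2·atan2(√a, √(1−a)) = 1.74379 rad → d = 6371·c ≈ 11109.69 km.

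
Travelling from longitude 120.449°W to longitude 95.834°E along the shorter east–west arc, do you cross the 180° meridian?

Naïve |95.834 − -120.449| = 216.283° > 180°, so the shorter arc goes the other way round — across 180°.
Signed shortest Δλ = ((95.834 − -120.449 + 180) mod 360) − 180 = -143.717°.
Going west by 143.717° from -120.449° passes through 180° before reaching +95.834°.

Yes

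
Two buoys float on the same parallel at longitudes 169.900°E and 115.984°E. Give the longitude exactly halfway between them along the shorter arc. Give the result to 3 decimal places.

142.942°E

Signed shortest Δλ from +169.900° to +115.984° is -53.916°.
Midpoint longitude = +169.900° + (-53.916°)/2 = +169.900° − 26.958° = +142.942°.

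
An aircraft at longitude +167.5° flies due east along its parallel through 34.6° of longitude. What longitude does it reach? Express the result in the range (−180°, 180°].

-157.9°

Start at +167.5°; shift +34.6° → +202.1°.
+202.1° lies outside (−180°, 180°]; subtract 360° → -157.9°.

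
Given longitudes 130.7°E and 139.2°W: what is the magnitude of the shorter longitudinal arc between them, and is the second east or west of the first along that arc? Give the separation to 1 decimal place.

Raw difference: -139.2 − 130.7 = -269.9°.
Normalise into (−180°, 180°]: -269.9° + 360° = 90.1°.
Positive ⇒ the second point lies to the east; separation 90.1°.

90.1° east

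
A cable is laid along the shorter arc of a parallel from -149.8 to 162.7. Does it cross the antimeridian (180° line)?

Naïve |162.7 − -149.8| = 312.5° > 180°, so the shorter arc goes the other way round — across 180°.
Signed shortest Δλ = ((162.7 − -149.8 + 180) mod 360) − 180 = -47.5°.
Going west by 47.5° from -149.8° passes through 180° before reaching +162.7°.

Yes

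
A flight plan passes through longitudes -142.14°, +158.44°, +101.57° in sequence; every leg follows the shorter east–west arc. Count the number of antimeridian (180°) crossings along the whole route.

Leg 1: -142.14° → +158.44°, shortest Δλ = -59.42° (west) — crosses 180°.
Leg 2: +158.44° → +101.57°, shortest Δλ = -56.87° (west) — does not cross 180°.
Total crossings: 1.

1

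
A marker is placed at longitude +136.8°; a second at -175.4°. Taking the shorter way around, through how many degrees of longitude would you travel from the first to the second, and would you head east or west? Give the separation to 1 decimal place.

47.8° east

Raw difference: -175.4 − 136.8 = -312.2°.
Normalise into (−180°, 180°]: -312.2° + 360° = 47.8°.
Positive ⇒ the second point lies to the east; separation 47.8°.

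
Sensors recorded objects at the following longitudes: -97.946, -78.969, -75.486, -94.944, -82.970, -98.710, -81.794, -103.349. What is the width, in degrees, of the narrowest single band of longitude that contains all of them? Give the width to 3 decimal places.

Sort the longitudes: -103.349°, -98.710°, -97.946°, -94.944°, -82.970°, -81.794°, -78.969°, -75.486°.
Eastward gaps between consecutive values (wrapping around): 4.639°, 0.764°, 3.002°, 11.974°, 1.176°, 2.825°, 3.483°, 332.137°.
Largest gap = 332.137° ⇒ minimal covering band is its complement: 360° − 332.137° = 27.863°.
Band runs from -103.349° eastward to -75.486°.

27.863°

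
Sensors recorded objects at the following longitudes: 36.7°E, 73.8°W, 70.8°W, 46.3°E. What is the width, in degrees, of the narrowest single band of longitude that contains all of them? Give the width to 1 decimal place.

120.1°

Sort the longitudes: -73.8°, -70.8°, +36.7°, +46.3°.
Eastward gaps between consecutive values (wrapping around): 3.0°, 107.5°, 9.6°, 239.9°.
Largest gap = 239.9° ⇒ minimal covering band is its complement: 360° − 239.9° = 120.1°.
Band runs from -73.8° eastward to +46.3°.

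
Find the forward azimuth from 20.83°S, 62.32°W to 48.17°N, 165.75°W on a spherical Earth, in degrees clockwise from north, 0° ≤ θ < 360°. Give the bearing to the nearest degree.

315°

Δλ = -165.75 − -62.32 = -103.43°.
θ = atan2( sin Δλ · cos φ₂ , cos φ₁ · sin φ₂ − sin φ₁ · cos φ₂ · cos Δλ )
  = atan2(-0.64869, 0.64134) = -45.326° → normalised to [0°, 360°): 314.674°.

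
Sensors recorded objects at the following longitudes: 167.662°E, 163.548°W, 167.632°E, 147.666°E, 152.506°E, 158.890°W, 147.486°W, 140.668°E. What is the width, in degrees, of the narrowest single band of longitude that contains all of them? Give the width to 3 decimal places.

Sort the longitudes: -163.548°, -158.890°, -147.486°, +140.668°, +147.666°, +152.506°, +167.632°, +167.662°.
Eastward gaps between consecutive values (wrapping around): 4.658°, 11.404°, 288.154°, 6.998°, 4.840°, 15.126°, 0.030°, 28.790°.
Largest gap = 288.154° ⇒ minimal covering band is its complement: 360° − 288.154° = 71.846°.
Band runs from +140.668° eastward to -147.486°, crossing the antimeridian.

71.846°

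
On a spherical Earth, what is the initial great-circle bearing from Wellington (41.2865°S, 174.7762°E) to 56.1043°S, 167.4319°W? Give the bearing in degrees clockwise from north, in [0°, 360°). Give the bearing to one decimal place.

148.1°

Δλ = -167.4319 − 174.7762 = -342.2081°; wrapped into (−180°, 180°]: 17.7919°.
θ = atan2( sin Δλ · cos φ₂ , cos φ₁ · sin φ₂ − sin φ₁ · cos φ₂ · cos Δλ )
  = atan2(0.17041, -0.27335) = 148.060° → normalised to [0°, 360°): 148.060°.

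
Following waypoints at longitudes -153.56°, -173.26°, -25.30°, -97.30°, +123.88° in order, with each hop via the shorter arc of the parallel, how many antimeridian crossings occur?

1

Leg 1: -153.56° → -173.26°, shortest Δλ = -19.7° (west) — does not cross 180°.
Leg 2: -173.26° → -25.30°, shortest Δλ = 147.96° (east) — does not cross 180°.
Leg 3: -25.30° → -97.30°, shortest Δλ = -72.0° (west) — does not cross 180°.
Leg 4: -97.30° → +123.88°, shortest Δλ = -138.82° (west) — crosses 180°.
Total crossings: 1.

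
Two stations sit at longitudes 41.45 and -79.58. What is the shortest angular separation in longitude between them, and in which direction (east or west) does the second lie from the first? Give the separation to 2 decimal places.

121.03° west

Raw difference: -79.58 − 41.45 = -121.03°.
Normalise into (−180°, 180°]: -121.03° stays -121.03°.
Negative ⇒ the second point lies to the west; separation 121.03°.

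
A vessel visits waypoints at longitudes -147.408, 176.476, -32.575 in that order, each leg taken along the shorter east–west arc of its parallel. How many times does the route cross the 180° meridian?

Leg 1: -147.408° → +176.476°, shortest Δλ = -36.116° (west) — crosses 180°.
Leg 2: +176.476° → -32.575°, shortest Δλ = 150.949° (east) — crosses 180°.
Total crossings: 2.

2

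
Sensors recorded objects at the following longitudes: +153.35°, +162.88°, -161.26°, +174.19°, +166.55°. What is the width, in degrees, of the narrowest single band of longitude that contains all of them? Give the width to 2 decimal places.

Sort the longitudes: -161.26°, +153.35°, +162.88°, +166.55°, +174.19°.
Eastward gaps between consecutive values (wrapping around): 314.61°, 9.53°, 3.67°, 7.64°, 24.55°.
Largest gap = 314.61° ⇒ minimal covering band is its complement: 360° − 314.61° = 45.39°.
Band runs from +153.35° eastward to -161.26°, crossing the antimeridian.

45.39°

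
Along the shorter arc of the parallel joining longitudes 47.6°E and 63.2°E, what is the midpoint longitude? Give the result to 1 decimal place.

Signed shortest Δλ from +47.6° to +63.2° is +15.6°.
Midpoint longitude = +47.6° + (+15.6°)/2 = +47.6° + 7.8° = +55.4°.

55.4°E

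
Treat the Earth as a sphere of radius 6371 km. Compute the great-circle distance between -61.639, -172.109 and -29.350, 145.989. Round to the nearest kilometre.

4705 km

Δλ = 145.989 − -172.109 = 318.098°; wrapped into (−180°, 180°]: -41.902°.
Δφ = -29.350 − -61.639 = 32.289°.
a = sin²(Δφ/2) + cos φ₁ · cos φ₂ · sin²(Δλ/2) = 0.130257.
c = 2·atan2(√a, √(1−a)) = 0.73849 rad → d = 6371·c ≈ 4704.91 km.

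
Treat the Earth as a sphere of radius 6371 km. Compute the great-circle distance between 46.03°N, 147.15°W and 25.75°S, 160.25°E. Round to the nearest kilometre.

Δλ = 160.25 − -147.15 = 307.40°; wrapped into (−180°, 180°]: -52.60°.
Δφ = -25.75 − 46.03 = -71.78°.
a = sin²(Δφ/2) + cos φ₁ · cos φ₂ · sin²(Δλ/2) = 0.466428.
c = 2·atan2(√a, √(1−a)) = 1.50360 rad → d = 6371·c ≈ 9579.45 km.

9579 km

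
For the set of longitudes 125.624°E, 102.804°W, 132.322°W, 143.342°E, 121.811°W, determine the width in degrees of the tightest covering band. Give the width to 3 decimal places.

131.572°

Sort the longitudes: -132.322°, -121.811°, -102.804°, +125.624°, +143.342°.
Eastward gaps between consecutive values (wrapping around): 10.511°, 19.007°, 228.428°, 17.718°, 84.336°.
Largest gap = 228.428° ⇒ minimal covering band is its complement: 360° − 228.428° = 131.572°.
Band runs from +125.624° eastward to -102.804°, crossing the antimeridian.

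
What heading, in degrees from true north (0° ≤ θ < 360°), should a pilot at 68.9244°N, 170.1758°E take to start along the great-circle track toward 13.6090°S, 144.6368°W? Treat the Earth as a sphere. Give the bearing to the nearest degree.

136°

Δλ = -144.6368 − 170.1758 = -314.8126°; wrapped into (−180°, 180°]: 45.1874°.
θ = atan2( sin Δλ · cos φ₂ , cos φ₁ · sin φ₂ − sin φ₁ · cos φ₂ · cos Δλ )
  = atan2(0.68950, -0.72379) = 136.390° → normalised to [0°, 360°): 136.390°.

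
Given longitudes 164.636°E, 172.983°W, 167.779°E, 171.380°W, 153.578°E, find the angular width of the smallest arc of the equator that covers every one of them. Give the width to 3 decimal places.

35.042°

Sort the longitudes: -172.983°, -171.380°, +153.578°, +164.636°, +167.779°.
Eastward gaps between consecutive values (wrapping around): 1.603°, 324.958°, 11.058°, 3.143°, 19.238°.
Largest gap = 324.958° ⇒ minimal covering band is its complement: 360° − 324.958° = 35.042°.
Band runs from +153.578° eastward to -171.380°, crossing the antimeridian.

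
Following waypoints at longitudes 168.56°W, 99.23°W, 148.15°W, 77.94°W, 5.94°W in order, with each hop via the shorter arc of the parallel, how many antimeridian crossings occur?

0

Leg 1: -168.56° → -99.23°, shortest Δλ = 69.33° (east) — does not cross 180°.
Leg 2: -99.23° → -148.15°, shortest Δλ = -48.92° (west) — does not cross 180°.
Leg 3: -148.15° → -77.94°, shortest Δλ = 70.21° (east) — does not cross 180°.
Leg 4: -77.94° → -5.94°, shortest Δλ = 72.0° (east) — does not cross 180°.
Total crossings: 0.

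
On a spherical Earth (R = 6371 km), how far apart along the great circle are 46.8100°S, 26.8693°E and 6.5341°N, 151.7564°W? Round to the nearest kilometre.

Δλ = -151.7564 − 26.8693 = -178.6257°.
Δφ = 6.5341 − -46.8100 = 53.3441°.
a = sin²(Δφ/2) + cos φ₁ · cos φ₂ · sin²(Δλ/2) = 0.881372.
c = 2·atan2(√a, √(1−a)) = 2.43834 rad → d = 6371·c ≈ 15534.68 km.

15535 km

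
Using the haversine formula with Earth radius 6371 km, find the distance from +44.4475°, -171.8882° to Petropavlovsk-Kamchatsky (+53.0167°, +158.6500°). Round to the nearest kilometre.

2340 km

Δλ = 158.6500 − -171.8882 = 330.5382°; wrapped into (−180°, 180°]: -29.4618°.
Δφ = 53.0167 − 44.4475 = 8.5692°.
a = sin²(Δφ/2) + cos φ₁ · cos φ₂ · sin²(Δλ/2) = 0.033350.
c = 2·atan2(√a, √(1−a)) = 0.36730 rad → d = 6371·c ≈ 2340.08 km.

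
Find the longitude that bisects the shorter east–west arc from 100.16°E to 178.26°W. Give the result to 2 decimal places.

Signed shortest Δλ from +100.16° to -178.26° is +81.58°.
Midpoint longitude = +100.16° + (+81.58°)/2 = +100.16° + 40.79° = +140.95°.
(The naïve average (+100.16 + -178.26)/2 = -39.05° is on the wrong side of the globe.)

140.95°E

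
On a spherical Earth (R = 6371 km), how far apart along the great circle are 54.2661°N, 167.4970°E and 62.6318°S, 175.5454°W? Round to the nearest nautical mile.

7064 nmi

Δλ = -175.5454 − 167.4970 = -343.0424°; wrapped into (−180°, 180°]: 16.9576°.
Δφ = -62.6318 − 54.2661 = -116.8979°.
a = sin²(Δφ/2) + cos φ₁ · cos φ₂ · sin²(Δλ/2) = 0.732038.
c = 2·atan2(√a, √(1−a)) = 2.05339 rad → d = 6371·c ≈ 13082.13 km ≈ 7063.78 nmi.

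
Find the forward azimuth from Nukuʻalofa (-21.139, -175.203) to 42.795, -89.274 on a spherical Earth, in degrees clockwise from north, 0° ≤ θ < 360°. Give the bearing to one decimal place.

Δλ = -89.274 − -175.203 = 85.929°.
θ = atan2( sin Δλ · cos φ₂ , cos φ₁ · sin φ₂ − sin φ₁ · cos φ₂ · cos Δλ )
  = atan2(0.73194, 0.65245) = 48.286° → normalised to [0°, 360°): 48.286°.

48.3°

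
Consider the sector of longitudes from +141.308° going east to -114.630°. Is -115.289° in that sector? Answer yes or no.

Yes

Band width going east from +141.308° to -114.630°: ((-114.630 − 141.308) mod 360) = 104.062°.
Offset of -115.289° east of the west edge: ((-115.289 − 141.308) mod 360) = 103.403°.
103.403° ≤ 104.062° ⇒ inside.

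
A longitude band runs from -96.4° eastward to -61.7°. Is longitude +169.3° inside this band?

No

Band width going east from -96.4° to -61.7°: ((-61.7 − -96.4) mod 360) = 34.7°.
Offset of +169.3° east of the west edge: ((169.3 − -96.4) mod 360) = 265.7°.
265.7° > 34.7° ⇒ outside.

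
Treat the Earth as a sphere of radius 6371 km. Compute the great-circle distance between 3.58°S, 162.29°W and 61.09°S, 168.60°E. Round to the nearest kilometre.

6845 km

Δλ = 168.60 − -162.29 = 330.89°; wrapped into (−180°, 180°]: -29.11°.
Δφ = -61.09 − -3.58 = -57.51°.
a = sin²(Δφ/2) + cos φ₁ · cos φ₂ · sin²(Δλ/2) = 0.261896.
c = 2·atan2(√a, √(1−a)) = 1.07446 rad → d = 6371·c ≈ 6845.38 km.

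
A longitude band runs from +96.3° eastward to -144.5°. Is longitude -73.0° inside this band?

Band width going east from +96.3° to -144.5°: ((-144.5 − 96.3) mod 360) = 119.2°.
Offset of -73.0° east of the west edge: ((-73.0 − 96.3) mod 360) = 190.7°.
190.7° > 119.2° ⇒ outside.

No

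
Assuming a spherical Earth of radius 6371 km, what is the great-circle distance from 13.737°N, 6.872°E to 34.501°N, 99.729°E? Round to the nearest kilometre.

9404 km

Δλ = 99.729 − 6.872 = 92.857°.
Δφ = 34.501 − 13.737 = 20.764°.
a = sin²(Δφ/2) + cos φ₁ · cos φ₂ · sin²(Δλ/2) = 0.452698.
c = 2·atan2(√a, √(1−a)) = 1.47605 rad → d = 6371·c ≈ 9403.92 km.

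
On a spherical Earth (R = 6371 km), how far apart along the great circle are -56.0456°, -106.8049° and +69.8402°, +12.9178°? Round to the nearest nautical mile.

9062 nmi

Δλ = 12.9178 − -106.8049 = 119.7227°.
Δφ = 69.8402 − -56.0456 = 125.8858°.
a = sin²(Δφ/2) + cos φ₁ · cos φ₂ · sin²(Δλ/2) = 0.937051.
c = 2·atan2(√a, √(1−a)) = 2.63438 rad → d = 6371·c ≈ 16783.64 km ≈ 9062.44 nmi.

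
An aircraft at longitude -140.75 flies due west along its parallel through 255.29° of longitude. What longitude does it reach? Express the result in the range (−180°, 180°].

-36.04°

Start at -140.75°; shift −255.29° → -396.04°.
-396.04° lies outside (−180°, 180°]; add 360° → -36.04°.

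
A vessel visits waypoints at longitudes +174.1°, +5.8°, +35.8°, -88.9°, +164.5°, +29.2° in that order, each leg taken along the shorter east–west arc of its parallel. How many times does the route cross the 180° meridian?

Leg 1: +174.1° → +5.8°, shortest Δλ = -168.3° (west) — does not cross 180°.
Leg 2: +5.8° → +35.8°, shortest Δλ = 30.0° (east) — does not cross 180°.
Leg 3: +35.8° → -88.9°, shortest Δλ = -124.7° (west) — does not cross 180°.
Leg 4: -88.9° → +164.5°, shortest Δλ = -106.6° (west) — crosses 180°.
Leg 5: +164.5° → +29.2°, shortest Δλ = -135.3° (west) — does not cross 180°.
Total crossings: 1.

1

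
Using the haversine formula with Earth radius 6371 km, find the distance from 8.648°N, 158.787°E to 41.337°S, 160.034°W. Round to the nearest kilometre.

Δλ = -160.034 − 158.787 = -318.821°; wrapped into (−180°, 180°]: 41.179°.
Δφ = -41.337 − 8.648 = -49.985°.
a = sin²(Δφ/2) + cos φ₁ · cos φ₂ · sin²(Δλ/2) = 0.270308.
c = 2·atan2(√a, √(1−a)) = 1.09349 rad → d = 6371·c ≈ 6966.65 km.

6967 km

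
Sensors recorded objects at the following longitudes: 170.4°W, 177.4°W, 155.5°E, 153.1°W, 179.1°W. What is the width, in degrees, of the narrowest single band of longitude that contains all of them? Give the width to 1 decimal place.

Sort the longitudes: -179.1°, -177.4°, -170.4°, -153.1°, +155.5°.
Eastward gaps between consecutive values (wrapping around): 1.7°, 7.0°, 17.3°, 308.6°, 25.4°.
Largest gap = 308.6° ⇒ minimal covering band is its complement: 360° − 308.6° = 51.4°.
Band runs from +155.5° eastward to -153.1°, crossing the antimeridian.

51.4°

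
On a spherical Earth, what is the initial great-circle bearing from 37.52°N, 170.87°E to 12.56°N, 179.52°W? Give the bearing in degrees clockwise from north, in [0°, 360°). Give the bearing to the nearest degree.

Δλ = -179.52 − 170.87 = -350.39°; wrapped into (−180°, 180°]: 9.61°.
θ = atan2( sin Δλ · cos φ₂ , cos φ₁ · sin φ₂ − sin φ₁ · cos φ₂ · cos Δλ )
  = atan2(0.16295, -0.41364) = 158.499° → normalised to [0°, 360°): 158.499°.

158°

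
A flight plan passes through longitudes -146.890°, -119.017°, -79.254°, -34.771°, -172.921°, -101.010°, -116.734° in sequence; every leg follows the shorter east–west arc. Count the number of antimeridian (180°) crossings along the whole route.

Leg 1: -146.890° → -119.017°, shortest Δλ = 27.873° (east) — does not cross 180°.
Leg 2: -119.017° → -79.254°, shortest Δλ = 39.763° (east) — does not cross 180°.
Leg 3: -79.254° → -34.771°, shortest Δλ = 44.483° (east) — does not cross 180°.
Leg 4: -34.771° → -172.921°, shortest Δλ = -138.15° (west) — does not cross 180°.
Leg 5: -172.921° → -101.010°, shortest Δλ = 71.911° (east) — does not cross 180°.
Leg 6: -101.010° → -116.734°, shortest Δλ = -15.724° (west) — does not cross 180°.
Total crossings: 0.

0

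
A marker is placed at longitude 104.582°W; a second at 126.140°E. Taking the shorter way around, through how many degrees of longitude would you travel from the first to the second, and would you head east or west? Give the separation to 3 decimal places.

Raw difference: 126.140 − -104.582 = 230.722°.
Normalise into (−180°, 180°]: 230.722° − 360° = -129.278°.
Negative ⇒ the second point lies to the west; separation 129.278°.

129.278° west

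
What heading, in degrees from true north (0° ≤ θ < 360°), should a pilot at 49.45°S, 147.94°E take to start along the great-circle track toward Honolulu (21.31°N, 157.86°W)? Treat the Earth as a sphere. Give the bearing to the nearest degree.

Δλ = -157.86 − 147.94 = -305.80°; wrapped into (−180°, 180°]: 54.20°.
θ = atan2( sin Δλ · cos φ₂ , cos φ₁ · sin φ₂ − sin φ₁ · cos φ₂ · cos Δλ )
  = atan2(0.75561, 0.65034) = 49.282° → normalised to [0°, 360°): 49.282°.

49°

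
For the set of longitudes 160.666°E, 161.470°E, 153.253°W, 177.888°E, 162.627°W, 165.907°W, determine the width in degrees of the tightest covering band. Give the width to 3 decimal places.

46.081°

Sort the longitudes: -165.907°, -162.627°, -153.253°, +160.666°, +161.470°, +177.888°.
Eastward gaps between consecutive values (wrapping around): 3.280°, 9.374°, 313.919°, 0.804°, 16.418°, 16.205°.
Largest gap = 313.919° ⇒ minimal covering band is its complement: 360° − 313.919° = 46.081°.
Band runs from +160.666° eastward to -153.253°, crossing the antimeridian.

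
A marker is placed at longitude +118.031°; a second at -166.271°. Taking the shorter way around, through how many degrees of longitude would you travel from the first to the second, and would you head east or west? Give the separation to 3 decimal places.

Raw difference: -166.271 − 118.031 = -284.302°.
Normalise into (−180°, 180°]: -284.302° + 360° = 75.698°.
Positive ⇒ the second point lies to the east; separation 75.698°.

75.698° east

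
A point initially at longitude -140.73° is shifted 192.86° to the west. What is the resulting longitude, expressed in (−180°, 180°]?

+26.41°

Start at -140.73°; shift −192.86° → -333.59°.
-333.59° lies outside (−180°, 180°]; add 360° → +26.41°.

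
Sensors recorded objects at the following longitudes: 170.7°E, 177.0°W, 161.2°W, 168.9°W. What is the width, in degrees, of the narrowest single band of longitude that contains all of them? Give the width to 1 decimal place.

28.1°

Sort the longitudes: -177.0°, -168.9°, -161.2°, +170.7°.
Eastward gaps between consecutive values (wrapping around): 8.1°, 7.7°, 331.9°, 12.3°.
Largest gap = 331.9° ⇒ minimal covering band is its complement: 360° − 331.9° = 28.1°.
Band runs from +170.7° eastward to -161.2°, crossing the antimeridian.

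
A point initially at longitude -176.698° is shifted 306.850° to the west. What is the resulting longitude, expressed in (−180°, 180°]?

-123.548°

Start at -176.698°; shift −306.850° → -483.548°.
-483.548° lies outside (−180°, 180°]; add 360° → -123.548°.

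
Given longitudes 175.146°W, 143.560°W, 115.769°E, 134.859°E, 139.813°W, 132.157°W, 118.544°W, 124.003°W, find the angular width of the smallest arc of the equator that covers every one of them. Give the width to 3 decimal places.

125.687°

Sort the longitudes: -175.146°, -143.560°, -139.813°, -132.157°, -124.003°, -118.544°, +115.769°, +134.859°.
Eastward gaps between consecutive values (wrapping around): 31.586°, 3.747°, 7.656°, 8.154°, 5.459°, 234.313°, 19.090°, 49.995°.
Largest gap = 234.313° ⇒ minimal covering band is its complement: 360° − 234.313° = 125.687°.
Band runs from +115.769° eastward to -118.544°, crossing the antimeridian.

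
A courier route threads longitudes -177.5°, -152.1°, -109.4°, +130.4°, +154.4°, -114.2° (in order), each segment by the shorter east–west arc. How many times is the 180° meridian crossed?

2

Leg 1: -177.5° → -152.1°, shortest Δλ = 25.4° (east) — does not cross 180°.
Leg 2: -152.1° → -109.4°, shortest Δλ = 42.7° (east) — does not cross 180°.
Leg 3: -109.4° → +130.4°, shortest Δλ = -120.2° (west) — crosses 180°.
Leg 4: +130.4° → +154.4°, shortest Δλ = 24.0° (east) — does not cross 180°.
Leg 5: +154.4° → -114.2°, shortest Δλ = 91.4° (east) — crosses 180°.
Total crossings: 2.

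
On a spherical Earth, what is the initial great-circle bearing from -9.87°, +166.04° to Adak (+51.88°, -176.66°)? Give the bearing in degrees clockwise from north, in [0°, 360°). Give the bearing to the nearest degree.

Δλ = -176.66 − 166.04 = -342.70°; wrapped into (−180°, 180°]: 17.30°.
θ = atan2( sin Δλ · cos φ₂ , cos φ₁ · sin φ₂ − sin φ₁ · cos φ₂ · cos Δλ )
  = atan2(0.18357, 0.87610) = 11.834° → normalised to [0°, 360°): 11.834°.

12°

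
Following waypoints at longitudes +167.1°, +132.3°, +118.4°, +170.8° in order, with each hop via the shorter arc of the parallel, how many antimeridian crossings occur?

Leg 1: +167.1° → +132.3°, shortest Δλ = -34.8° (west) — does not cross 180°.
Leg 2: +132.3° → +118.4°, shortest Δλ = -13.9° (west) — does not cross 180°.
Leg 3: +118.4° → +170.8°, shortest Δλ = 52.4° (east) — does not cross 180°.
Total crossings: 0.

0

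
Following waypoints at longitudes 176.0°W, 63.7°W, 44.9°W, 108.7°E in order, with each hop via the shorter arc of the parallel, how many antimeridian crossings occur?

0

Leg 1: -176.0° → -63.7°, shortest Δλ = 112.3° (east) — does not cross 180°.
Leg 2: -63.7° → -44.9°, shortest Δλ = 18.8° (east) — does not cross 180°.
Leg 3: -44.9° → +108.7°, shortest Δλ = 153.6° (east) — does not cross 180°.
Total crossings: 0.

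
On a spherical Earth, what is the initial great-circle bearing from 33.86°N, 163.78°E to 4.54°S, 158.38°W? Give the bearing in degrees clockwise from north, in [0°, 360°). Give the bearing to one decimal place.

Δλ = -158.38 − 163.78 = -322.16°; wrapped into (−180°, 180°]: 37.84°.
θ = atan2( sin Δλ · cos φ₂ , cos φ₁ · sin φ₂ − sin φ₁ · cos φ₂ · cos Δλ )
  = atan2(0.61153, -0.50436) = 129.514° → normalised to [0°, 360°): 129.514°.

129.5°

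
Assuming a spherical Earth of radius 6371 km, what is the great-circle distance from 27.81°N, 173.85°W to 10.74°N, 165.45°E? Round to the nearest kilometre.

Δλ = 165.45 − -173.85 = 339.30°; wrapped into (−180°, 180°]: -20.70°.
Δφ = 10.74 − 27.81 = -17.07°.
a = sin²(Δφ/2) + cos φ₁ · cos φ₂ · sin²(Δλ/2) = 0.050076.
c = 2·atan2(√a, √(1−a)) = 0.45138 rad → d = 6371·c ≈ 2875.72 km.

2876 km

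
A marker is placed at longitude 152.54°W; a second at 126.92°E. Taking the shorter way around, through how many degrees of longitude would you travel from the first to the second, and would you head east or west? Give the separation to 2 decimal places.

Raw difference: 126.92 − -152.54 = 279.46°.
Normalise into (−180°, 180°]: 279.46° − 360° = -80.54°.
Negative ⇒ the second point lies to the west; separation 80.54°.

80.54° west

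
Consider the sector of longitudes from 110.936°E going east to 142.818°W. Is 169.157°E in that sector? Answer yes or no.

Band width going east from +110.936° to -142.818°: ((-142.818 − 110.936) mod 360) = 106.246°.
Offset of +169.157° east of the west edge: ((169.157 − 110.936) mod 360) = 58.221°.
58.221° ≤ 106.246° ⇒ inside.

Yes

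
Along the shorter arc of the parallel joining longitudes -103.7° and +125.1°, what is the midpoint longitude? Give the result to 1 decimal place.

Signed shortest Δλ from -103.7° to +125.1° is -131.2°.
Midpoint longitude = -103.7° + (-131.2°)/2 = -103.7° − 65.6° = -169.3°.
(The naïve average (-103.7 + +125.1)/2 = 10.7° is on the wrong side of the globe.)

-169.3°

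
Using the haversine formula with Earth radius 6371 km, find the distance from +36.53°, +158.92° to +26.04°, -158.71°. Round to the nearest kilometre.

4156 km

Δλ = -158.71 − 158.92 = -317.63°; wrapped into (−180°, 180°]: 42.37°.
Δφ = 26.04 − 36.53 = -10.49°.
a = sin²(Δφ/2) + cos φ₁ · cos φ₂ · sin²(Δλ/2) = 0.102644.
c = 2·atan2(√a, √(1−a)) = 0.65226 rad → d = 6371·c ≈ 4155.56 km.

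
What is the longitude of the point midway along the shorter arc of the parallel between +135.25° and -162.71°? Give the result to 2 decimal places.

+166.27°

Signed shortest Δλ from +135.25° to -162.71° is +62.04°.
Midpoint longitude = +135.25° + (+62.04°)/2 = +135.25° + 31.02° = +166.27°.
(The naïve average (+135.25 + -162.71)/2 = -13.73° is on the wrong side of the globe.)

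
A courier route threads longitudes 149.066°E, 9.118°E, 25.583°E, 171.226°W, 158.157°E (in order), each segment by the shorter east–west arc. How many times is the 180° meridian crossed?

2

Leg 1: +149.066° → +9.118°, shortest Δλ = -139.948° (west) — does not cross 180°.
Leg 2: +9.118° → +25.583°, shortest Δλ = 16.465° (east) — does not cross 180°.
Leg 3: +25.583° → -171.226°, shortest Δλ = 163.191° (east) — crosses 180°.
Leg 4: -171.226° → +158.157°, shortest Δλ = -30.617° (west) — crosses 180°.
Total crossings: 2.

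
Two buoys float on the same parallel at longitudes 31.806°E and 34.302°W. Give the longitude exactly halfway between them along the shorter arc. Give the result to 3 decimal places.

1.248°W

Signed shortest Δλ from +31.806° to -34.302° is -66.108°.
Midpoint longitude = +31.806° + (-66.108°)/2 = +31.806° − 33.054° = -1.248°.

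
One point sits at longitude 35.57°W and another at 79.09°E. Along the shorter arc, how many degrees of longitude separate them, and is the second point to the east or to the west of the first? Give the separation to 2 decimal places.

Raw difference: 79.09 − -35.57 = 114.66°.
Normalise into (−180°, 180°]: 114.66° stays 114.66°.
Positive ⇒ the second point lies to the east; separation 114.66°.

114.66° east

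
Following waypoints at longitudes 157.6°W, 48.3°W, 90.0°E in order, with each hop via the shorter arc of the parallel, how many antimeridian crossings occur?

0

Leg 1: -157.6° → -48.3°, shortest Δλ = 109.3° (east) — does not cross 180°.
Leg 2: -48.3° → +90.0°, shortest Δλ = 138.3° (east) — does not cross 180°.
Total crossings: 0.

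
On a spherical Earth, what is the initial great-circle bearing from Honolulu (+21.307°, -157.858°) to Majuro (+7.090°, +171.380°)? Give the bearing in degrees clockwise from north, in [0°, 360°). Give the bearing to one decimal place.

249.0°

Δλ = 171.380 − -157.858 = 329.238°; wrapped into (−180°, 180°]: -30.762°.
θ = atan2( sin Δλ · cos φ₂ , cos φ₁ · sin φ₂ − sin φ₁ · cos φ₂ · cos Δλ )
  = atan2(-0.50756, -0.19486) = -111.002° → normalised to [0°, 360°): 248.998°.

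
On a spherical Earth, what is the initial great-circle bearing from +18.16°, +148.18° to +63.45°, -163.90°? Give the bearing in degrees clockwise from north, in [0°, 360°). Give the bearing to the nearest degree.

Δλ = -163.90 − 148.18 = -312.08°; wrapped into (−180°, 180°]: 47.92°.
θ = atan2( sin Δλ · cos φ₂ , cos φ₁ · sin φ₂ − sin φ₁ · cos φ₂ · cos Δλ )
  = atan2(0.33175, 0.75663) = 23.676° → normalised to [0°, 360°): 23.676°.

24°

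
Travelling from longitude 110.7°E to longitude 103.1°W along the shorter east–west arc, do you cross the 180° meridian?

Yes

Naïve |-103.1 − 110.7| = 213.8° > 180°, so the shorter arc goes the other way round — across 180°.
Signed shortest Δλ = ((-103.1 − 110.7 + 180) mod 360) − 180 = 146.2°.
Going east by 146.2° from +110.7° passes through 180° before reaching -103.1°.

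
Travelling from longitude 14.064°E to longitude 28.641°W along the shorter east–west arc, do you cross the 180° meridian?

No

Signed shortest Δλ = ((-28.641 − 14.064 + 180) mod 360) − 180 = -42.705°.
Going west by 42.705° from +14.064° reaches -28.641° without touching 180°.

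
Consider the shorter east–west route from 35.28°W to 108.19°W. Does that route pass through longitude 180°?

No

Signed shortest Δλ = ((-108.19 − -35.28 + 180) mod 360) − 180 = -72.91°.
Going west by 72.91° from -35.28° reaches -108.19° without touching 180°.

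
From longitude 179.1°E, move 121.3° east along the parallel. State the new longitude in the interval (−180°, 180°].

59.6°W

Start at +179.1°; shift +121.3° → +300.4°.
+300.4° lies outside (−180°, 180°]; subtract 360° → -59.6°.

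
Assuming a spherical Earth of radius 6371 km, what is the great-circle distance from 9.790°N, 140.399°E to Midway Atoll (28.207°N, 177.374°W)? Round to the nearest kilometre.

4855 km

Δλ = -177.374 − 140.399 = -317.773°; wrapped into (−180°, 180°]: 42.227°.
Δφ = 28.207 − 9.790 = 18.417°.
a = sin²(Δφ/2) + cos φ₁ · cos φ₂ · sin²(Δλ/2) = 0.138291.
c = 2·atan2(√a, √(1−a)) = 0.76205 rad → d = 6371·c ≈ 4855.05 km.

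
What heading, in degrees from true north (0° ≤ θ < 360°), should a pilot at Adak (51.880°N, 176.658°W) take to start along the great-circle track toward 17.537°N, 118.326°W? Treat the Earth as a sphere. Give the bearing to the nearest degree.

104°

Δλ = -118.326 − -176.658 = 58.332°.
θ = atan2( sin Δλ · cos φ₂ , cos φ₁ · sin φ₂ − sin φ₁ · cos φ₂ · cos Δλ )
  = atan2(0.81155, -0.20782) = 104.364° → normalised to [0°, 360°): 104.364°.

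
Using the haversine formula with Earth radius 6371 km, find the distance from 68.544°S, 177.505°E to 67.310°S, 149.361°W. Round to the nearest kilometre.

1374 km

Δλ = -149.361 − 177.505 = -326.866°; wrapped into (−180°, 180°]: 33.134°.
Δφ = -67.310 − -68.544 = 1.234°.
a = sin²(Δφ/2) + cos φ₁ · cos φ₂ · sin²(Δλ/2) = 0.011588.
c = 2·atan2(√a, √(1−a)) = 0.21571 rad → d = 6371·c ≈ 1374.30 km.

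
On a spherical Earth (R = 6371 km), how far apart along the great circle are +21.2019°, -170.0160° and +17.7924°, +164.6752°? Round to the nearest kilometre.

Δλ = 164.6752 − -170.0160 = 334.6912°; wrapped into (−180°, 180°]: -25.3088°.
Δφ = 17.7924 − 21.2019 = -3.4095°.
a = sin²(Δφ/2) + cos φ₁ · cos φ₂ · sin²(Δλ/2) = 0.043488.
c = 2·atan2(√a, √(1−a)) = 0.42016 rad → d = 6371·c ≈ 2676.84 km.

2677 km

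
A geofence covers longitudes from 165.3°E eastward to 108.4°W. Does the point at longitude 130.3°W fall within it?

Band width going east from +165.3° to -108.4°: ((-108.4 − 165.3) mod 360) = 86.3°.
Offset of -130.3° east of the west edge: ((-130.3 − 165.3) mod 360) = 64.4°.
64.4° ≤ 86.3° ⇒ inside.

Yes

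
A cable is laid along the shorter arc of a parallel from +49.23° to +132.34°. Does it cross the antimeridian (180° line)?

Signed shortest Δλ = ((132.34 − 49.23 + 180) mod 360) − 180 = 83.11°.
Going east by 83.11° from +49.23° reaches +132.34° without touching 180°.

No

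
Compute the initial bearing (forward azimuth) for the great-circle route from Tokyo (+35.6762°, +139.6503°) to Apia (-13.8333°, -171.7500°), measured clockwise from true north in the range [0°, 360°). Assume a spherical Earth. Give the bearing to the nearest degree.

Δλ = -171.7500 − 139.6503 = -311.4003°; wrapped into (−180°, 180°]: 48.5997°.
θ = atan2( sin Δλ · cos φ₂ , cos φ₁ · sin φ₂ − sin φ₁ · cos φ₂ · cos Δλ )
  = atan2(0.72835, -0.56872) = 127.984° → normalised to [0°, 360°): 127.984°.

128°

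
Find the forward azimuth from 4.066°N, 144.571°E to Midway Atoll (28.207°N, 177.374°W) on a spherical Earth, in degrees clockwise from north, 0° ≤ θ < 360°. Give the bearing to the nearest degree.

52°

Δλ = -177.374 − 144.571 = -321.945°; wrapped into (−180°, 180°]: 38.055°.
θ = atan2( sin Δλ · cos φ₂ , cos φ₁ · sin φ₂ − sin φ₁ · cos φ₂ · cos Δλ )
  = atan2(0.54322, 0.42227) = 52.140° → normalised to [0°, 360°): 52.140°.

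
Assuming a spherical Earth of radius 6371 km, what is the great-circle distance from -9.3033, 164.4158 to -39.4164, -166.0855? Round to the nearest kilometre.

Δλ = -166.0855 − 164.4158 = -330.5013°; wrapped into (−180°, 180°]: 29.4987°.
Δφ = -39.4164 − -9.3033 = -30.1131°.
a = sin²(Δφ/2) + cos φ₁ · cos φ₂ · sin²(Δλ/2) = 0.116897.
c = 2·atan2(√a, √(1−a)) = 0.69788 rad → d = 6371·c ≈ 4446.20 km.

4446 km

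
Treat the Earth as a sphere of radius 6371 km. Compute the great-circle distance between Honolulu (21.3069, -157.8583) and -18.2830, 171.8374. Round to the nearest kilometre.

Δλ = 171.8374 − -157.8583 = 329.6957°; wrapped into (−180°, 180°]: -30.3043°.
Δφ = -18.2830 − 21.3069 = -39.5899°.
a = sin²(Δφ/2) + cos φ₁ · cos φ₂ · sin²(Δλ/2) = 0.175125.
c = 2·atan2(√a, √(1−a)) = 0.86354 rad → d = 6371·c ≈ 5501.62 km.

5502 km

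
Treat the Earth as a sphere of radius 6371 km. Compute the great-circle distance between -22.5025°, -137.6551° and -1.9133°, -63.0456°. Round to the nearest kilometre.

Δλ = -63.0456 − -137.6551 = 74.6095°.
Δφ = -1.9133 − -22.5025 = 20.5892°.
a = sin²(Δφ/2) + cos φ₁ · cos φ₂ · sin²(Δλ/2) = 0.371084.
c = 2·atan2(√a, √(1−a)) = 1.31002 rad → d = 6371·c ≈ 8346.13 km.

8346 km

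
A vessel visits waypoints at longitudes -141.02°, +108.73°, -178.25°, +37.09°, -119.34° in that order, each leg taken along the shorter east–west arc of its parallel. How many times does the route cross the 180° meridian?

Leg 1: -141.02° → +108.73°, shortest Δλ = -110.25° (west) — crosses 180°.
Leg 2: +108.73° → -178.25°, shortest Δλ = 73.02° (east) — crosses 180°.
Leg 3: -178.25° → +37.09°, shortest Δλ = -144.66° (west) — crosses 180°.
Leg 4: +37.09° → -119.34°, shortest Δλ = -156.43° (west) — does not cross 180°.
Total crossings: 3.

3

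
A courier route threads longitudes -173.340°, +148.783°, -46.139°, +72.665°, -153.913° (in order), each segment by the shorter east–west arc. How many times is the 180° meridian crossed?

Leg 1: -173.340° → +148.783°, shortest Δλ = -37.877° (west) — crosses 180°.
Leg 2: +148.783° → -46.139°, shortest Δλ = 165.078° (east) — crosses 180°.
Leg 3: -46.139° → +72.665°, shortest Δλ = 118.804° (east) — does not cross 180°.
Leg 4: +72.665° → -153.913°, shortest Δλ = 133.422° (east) — crosses 180°.
Total crossings: 3.

3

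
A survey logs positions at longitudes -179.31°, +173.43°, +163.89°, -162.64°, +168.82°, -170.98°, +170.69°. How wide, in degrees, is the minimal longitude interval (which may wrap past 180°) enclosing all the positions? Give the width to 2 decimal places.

Sort the longitudes: -179.31°, -170.98°, -162.64°, +163.89°, +168.82°, +170.69°, +173.43°.
Eastward gaps between consecutive values (wrapping around): 8.33°, 8.34°, 326.53°, 4.93°, 1.87°, 2.74°, 7.26°.
Largest gap = 326.53° ⇒ minimal covering band is its complement: 360° − 326.53° = 33.47°.
Band runs from +163.89° eastward to -162.64°, crossing the antimeridian.

33.47°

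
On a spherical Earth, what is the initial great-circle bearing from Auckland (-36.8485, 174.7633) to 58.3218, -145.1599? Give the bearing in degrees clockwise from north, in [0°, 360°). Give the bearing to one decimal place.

Δλ = -145.1599 − 174.7633 = -319.9232°; wrapped into (−180°, 180°]: 40.0768°.
θ = atan2( sin Δλ · cos φ₂ , cos φ₁ · sin φ₂ − sin φ₁ · cos φ₂ · cos Δλ )
  = atan2(0.33810, 0.92198) = 20.138° → normalised to [0°, 360°): 20.138°.

20.1°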